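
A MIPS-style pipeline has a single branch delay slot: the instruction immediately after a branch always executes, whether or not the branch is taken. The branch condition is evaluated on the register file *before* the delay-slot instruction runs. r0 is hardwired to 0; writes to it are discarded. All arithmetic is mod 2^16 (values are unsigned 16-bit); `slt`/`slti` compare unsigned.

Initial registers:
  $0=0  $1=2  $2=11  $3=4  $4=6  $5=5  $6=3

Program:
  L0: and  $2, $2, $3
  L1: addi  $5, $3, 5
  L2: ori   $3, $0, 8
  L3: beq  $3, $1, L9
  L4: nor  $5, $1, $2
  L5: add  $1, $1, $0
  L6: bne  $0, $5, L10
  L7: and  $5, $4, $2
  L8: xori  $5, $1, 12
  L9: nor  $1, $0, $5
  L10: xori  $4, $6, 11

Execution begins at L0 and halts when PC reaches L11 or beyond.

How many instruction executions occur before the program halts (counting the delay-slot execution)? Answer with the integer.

9

  step pc=0: and  $2, $2, $3  regs=(0,2,0,4,6,5,3)
  step pc=1: addi  $5, $3, 5  regs=(0,2,0,4,6,9,3)
  step pc=2: ori   $3, $0, 8  regs=(0,2,0,8,6,9,3)
  step pc=3: beq  $3, $1, L9  cond=F  regs=(0,2,0,8,6,9,3)
  step pc=4: nor  $5, $1, $2  regs=(0,2,0,8,6,65533,3)
  step pc=5: add  $1, $1, $0  regs=(0,2,0,8,6,65533,3)
  step pc=6: bne  $0, $5, L10  cond=T  regs=(0,2,0,8,6,65533,3)
  step pc=7: and  $5, $4, $2  regs=(0,2,0,8,6,0,3)
  step pc=10: xori  $4, $6, 11  regs=(0,2,0,8,8,0,3)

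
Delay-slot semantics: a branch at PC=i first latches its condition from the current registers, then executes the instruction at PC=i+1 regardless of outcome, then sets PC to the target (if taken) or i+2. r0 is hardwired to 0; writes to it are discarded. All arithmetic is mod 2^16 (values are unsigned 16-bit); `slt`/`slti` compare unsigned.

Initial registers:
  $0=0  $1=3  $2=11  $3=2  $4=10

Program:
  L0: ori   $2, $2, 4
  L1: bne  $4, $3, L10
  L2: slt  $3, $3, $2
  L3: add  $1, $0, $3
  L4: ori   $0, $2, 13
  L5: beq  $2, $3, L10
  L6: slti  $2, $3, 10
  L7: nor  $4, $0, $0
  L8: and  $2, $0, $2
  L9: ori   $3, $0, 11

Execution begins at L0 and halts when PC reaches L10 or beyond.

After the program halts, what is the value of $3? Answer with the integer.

1

#0 ori   $2, $2, 4 ; 0/3/15/2/10
#1 bne  $4, $3, L10 ; 0/3/15/2/10 ; →target
#2 slt  $3, $3, $2 ; 0/3/15/1/10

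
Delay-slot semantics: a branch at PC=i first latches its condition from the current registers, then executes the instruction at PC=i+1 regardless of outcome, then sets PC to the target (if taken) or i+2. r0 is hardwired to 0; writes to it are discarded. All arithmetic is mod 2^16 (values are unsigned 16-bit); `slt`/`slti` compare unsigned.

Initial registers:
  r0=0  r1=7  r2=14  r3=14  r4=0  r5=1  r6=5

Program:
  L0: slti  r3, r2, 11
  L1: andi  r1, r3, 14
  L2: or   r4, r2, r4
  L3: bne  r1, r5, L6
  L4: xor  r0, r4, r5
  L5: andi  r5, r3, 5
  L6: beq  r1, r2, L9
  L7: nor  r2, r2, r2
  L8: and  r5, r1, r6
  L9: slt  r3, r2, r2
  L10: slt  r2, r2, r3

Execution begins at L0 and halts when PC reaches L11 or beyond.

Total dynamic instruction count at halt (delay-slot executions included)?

#0 slti  r3, r2, 11 ; 0/7/14/0/0/1/5
#1 andi  r1, r3, 14 ; 0/0/14/0/0/1/5
#2 or   r4, r2, r4 ; 0/0/14/0/14/1/5
#3 bne  r1, r5, L6 ; 0/0/14/0/14/1/5 ; →target
#4 xor  r0, r4, r5 ; 0/0/14/0/14/1/5
#6 beq  r1, r2, L9 ; 0/0/14/0/14/1/5 ; →fallthru
#7 nor  r2, r2, r2 ; 0/0/65521/0/14/1/5
#8 and  r5, r1, r6 ; 0/0/65521/0/14/0/5
#9 slt  r3, r2, r2 ; 0/0/65521/0/14/0/5
#10 slt  r2, r2, r3 ; 0/0/0/0/14/0/5

10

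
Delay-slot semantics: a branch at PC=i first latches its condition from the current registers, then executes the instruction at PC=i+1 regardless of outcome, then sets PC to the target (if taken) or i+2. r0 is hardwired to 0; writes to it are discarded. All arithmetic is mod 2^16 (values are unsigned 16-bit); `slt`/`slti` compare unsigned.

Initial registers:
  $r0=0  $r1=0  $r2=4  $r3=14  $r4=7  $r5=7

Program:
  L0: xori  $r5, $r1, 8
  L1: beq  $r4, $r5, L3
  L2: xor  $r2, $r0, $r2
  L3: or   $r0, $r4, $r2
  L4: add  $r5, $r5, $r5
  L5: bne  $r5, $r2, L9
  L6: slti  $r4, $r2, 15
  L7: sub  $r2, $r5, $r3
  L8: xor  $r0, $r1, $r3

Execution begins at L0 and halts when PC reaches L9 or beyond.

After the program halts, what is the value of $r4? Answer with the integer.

[0] xori  $r5, $r1, 8  →  {$r0:0, $r1:0, $r2:4, $r3:14, $r4:7, $r5:8}
[1] beq  $r4, $r5, L3  →  {$r0:0, $r1:0, $r2:4, $r3:14, $r4:7, $r5:8}  ⟨branch fallthrough⟩
[2] xor  $r2, $r0, $r2  →  {$r0:0, $r1:0, $r2:4, $r3:14, $r4:7, $r5:8}
[3] or   $r0, $r4, $r2  →  {$r0:0, $r1:0, $r2:4, $r3:14, $r4:7, $r5:8}
[4] add  $r5, $r5, $r5  →  {$r0:0, $r1:0, $r2:4, $r3:14, $r4:7, $r5:16}
[5] bne  $r5, $r2, L9  →  {$r0:0, $r1:0, $r2:4, $r3:14, $r4:7, $r5:16}  ⟨branch taken⟩
[6] slti  $r4, $r2, 15  →  {$r0:0, $r1:0, $r2:4, $r3:14, $r4:1, $r5:16}

1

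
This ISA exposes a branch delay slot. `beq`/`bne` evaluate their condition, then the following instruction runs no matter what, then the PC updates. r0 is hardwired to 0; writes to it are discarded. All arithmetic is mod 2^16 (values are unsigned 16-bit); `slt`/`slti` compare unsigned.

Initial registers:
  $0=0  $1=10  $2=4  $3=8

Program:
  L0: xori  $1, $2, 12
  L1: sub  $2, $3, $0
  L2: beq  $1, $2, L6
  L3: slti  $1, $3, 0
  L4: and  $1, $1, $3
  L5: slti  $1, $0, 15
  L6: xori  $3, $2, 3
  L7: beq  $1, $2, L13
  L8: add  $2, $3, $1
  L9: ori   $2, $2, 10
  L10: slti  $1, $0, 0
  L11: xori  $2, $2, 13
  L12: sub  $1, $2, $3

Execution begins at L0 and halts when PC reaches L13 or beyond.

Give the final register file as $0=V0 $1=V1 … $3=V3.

$0=0 $1=65531 $2=6 $3=11

#0 xori  $1, $2, 12 ; 0/8/4/8
#1 sub  $2, $3, $0 ; 0/8/8/8
#2 beq  $1, $2, L6 ; 0/8/8/8 ; →target
#3 slti  $1, $3, 0 ; 0/0/8/8
#6 xori  $3, $2, 3 ; 0/0/8/11
#7 beq  $1, $2, L13 ; 0/0/8/11 ; →fallthru
#8 add  $2, $3, $1 ; 0/0/11/11
#9 ori   $2, $2, 10 ; 0/0/11/11
#10 slti  $1, $0, 0 ; 0/0/11/11
#11 xori  $2, $2, 13 ; 0/0/6/11
#12 sub  $1, $2, $3 ; 0/65531/6/11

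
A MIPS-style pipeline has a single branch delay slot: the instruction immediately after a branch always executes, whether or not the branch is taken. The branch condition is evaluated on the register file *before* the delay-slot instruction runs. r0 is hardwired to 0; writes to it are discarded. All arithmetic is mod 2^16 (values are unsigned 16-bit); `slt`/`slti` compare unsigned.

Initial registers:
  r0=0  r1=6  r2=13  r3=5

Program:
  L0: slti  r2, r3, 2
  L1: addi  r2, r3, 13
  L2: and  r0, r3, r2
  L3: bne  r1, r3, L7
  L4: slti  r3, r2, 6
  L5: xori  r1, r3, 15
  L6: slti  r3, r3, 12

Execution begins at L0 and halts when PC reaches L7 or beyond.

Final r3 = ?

0

#0 slti  r2, r3, 2 ; 0/6/0/5
#1 addi  r2, r3, 13 ; 0/6/18/5
#2 and  r0, r3, r2 ; 0/6/18/5
#3 bne  r1, r3, L7 ; 0/6/18/5 ; →target
#4 slti  r3, r2, 6 ; 0/6/18/0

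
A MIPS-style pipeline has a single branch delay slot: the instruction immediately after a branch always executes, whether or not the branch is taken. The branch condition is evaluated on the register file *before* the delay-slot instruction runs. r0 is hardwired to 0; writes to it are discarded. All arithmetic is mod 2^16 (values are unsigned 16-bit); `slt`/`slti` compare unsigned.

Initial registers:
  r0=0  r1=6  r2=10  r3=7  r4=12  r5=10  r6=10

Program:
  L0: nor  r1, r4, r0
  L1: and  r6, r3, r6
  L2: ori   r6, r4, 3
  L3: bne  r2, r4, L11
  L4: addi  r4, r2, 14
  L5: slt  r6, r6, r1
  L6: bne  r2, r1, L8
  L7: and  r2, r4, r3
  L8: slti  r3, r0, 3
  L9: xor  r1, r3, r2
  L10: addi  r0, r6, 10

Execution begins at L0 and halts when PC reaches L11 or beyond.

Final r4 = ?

PC=0  nor  r1, r4, r0        | r0=0 r1=65523 r2=10 r3=7 r4=12 r5=10 r6=10
PC=1  and  r6, r3, r6        | r0=0 r1=65523 r2=10 r3=7 r4=12 r5=10 r6=2
PC=2  ori   r6, r4, 3        | r0=0 r1=65523 r2=10 r3=7 r4=12 r5=10 r6=15
PC=3  bne  r2, r4, L11       | r0=0 r1=65523 r2=10 r3=7 r4=12 r5=10 r6=15  [TAKEN]
PC=4  addi  r4, r2, 14       | r0=0 r1=65523 r2=10 r3=7 r4=24 r5=10 r6=15

24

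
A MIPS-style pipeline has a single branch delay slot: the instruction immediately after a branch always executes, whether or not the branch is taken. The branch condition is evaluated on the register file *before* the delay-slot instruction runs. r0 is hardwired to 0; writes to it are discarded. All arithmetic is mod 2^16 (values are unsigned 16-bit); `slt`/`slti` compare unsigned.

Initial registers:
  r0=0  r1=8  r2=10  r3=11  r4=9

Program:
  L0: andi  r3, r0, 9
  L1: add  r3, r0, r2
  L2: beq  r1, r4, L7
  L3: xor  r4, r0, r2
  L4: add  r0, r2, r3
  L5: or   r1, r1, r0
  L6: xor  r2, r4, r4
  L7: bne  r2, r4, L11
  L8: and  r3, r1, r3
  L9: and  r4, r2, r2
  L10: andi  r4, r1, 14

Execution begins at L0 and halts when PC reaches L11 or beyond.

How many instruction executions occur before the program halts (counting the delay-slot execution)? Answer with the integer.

9

  step pc=0: andi  r3, r0, 9  regs=(0,8,10,0,9)
  step pc=1: add  r3, r0, r2  regs=(0,8,10,10,9)
  step pc=2: beq  r1, r4, L7  cond=F  regs=(0,8,10,10,9)
  step pc=3: xor  r4, r0, r2  regs=(0,8,10,10,10)
  step pc=4: add  r0, r2, r3  regs=(0,8,10,10,10)
  step pc=5: or   r1, r1, r0  regs=(0,8,10,10,10)
  step pc=6: xor  r2, r4, r4  regs=(0,8,0,10,10)
  step pc=7: bne  r2, r4, L11  cond=T  regs=(0,8,0,10,10)
  step pc=8: and  r3, r1, r3  regs=(0,8,0,8,10)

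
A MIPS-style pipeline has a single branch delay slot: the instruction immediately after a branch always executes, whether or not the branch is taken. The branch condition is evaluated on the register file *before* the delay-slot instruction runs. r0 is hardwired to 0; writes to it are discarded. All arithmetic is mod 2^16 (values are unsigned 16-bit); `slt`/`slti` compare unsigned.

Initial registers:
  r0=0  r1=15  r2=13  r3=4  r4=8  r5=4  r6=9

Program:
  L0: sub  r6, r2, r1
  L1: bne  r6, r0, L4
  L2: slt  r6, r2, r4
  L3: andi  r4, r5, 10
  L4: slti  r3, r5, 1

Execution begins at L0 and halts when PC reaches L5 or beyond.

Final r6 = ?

  step pc=0: sub  r6, r2, r1  regs=(0,15,13,4,8,4,65534)
  step pc=1: bne  r6, r0, L4  cond=T  regs=(0,15,13,4,8,4,65534)
  step pc=2: slt  r6, r2, r4  regs=(0,15,13,4,8,4,0)
  step pc=4: slti  r3, r5, 1  regs=(0,15,13,0,8,4,0)

0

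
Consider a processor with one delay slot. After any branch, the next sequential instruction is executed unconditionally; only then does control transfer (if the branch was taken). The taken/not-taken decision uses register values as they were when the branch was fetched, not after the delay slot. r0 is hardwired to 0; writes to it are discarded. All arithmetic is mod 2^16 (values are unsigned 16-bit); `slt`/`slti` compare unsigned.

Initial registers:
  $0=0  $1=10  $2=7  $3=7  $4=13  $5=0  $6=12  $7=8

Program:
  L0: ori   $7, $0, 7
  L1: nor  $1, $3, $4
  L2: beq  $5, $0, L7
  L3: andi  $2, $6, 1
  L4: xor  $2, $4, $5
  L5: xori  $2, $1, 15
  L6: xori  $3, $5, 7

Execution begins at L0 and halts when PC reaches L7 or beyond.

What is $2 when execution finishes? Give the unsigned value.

#0 ori   $7, $0, 7 ; 0/10/7/7/13/0/12/7
#1 nor  $1, $3, $4 ; 0/65520/7/7/13/0/12/7
#2 beq  $5, $0, L7 ; 0/65520/7/7/13/0/12/7 ; →target
#3 andi  $2, $6, 1 ; 0/65520/0/7/13/0/12/7

0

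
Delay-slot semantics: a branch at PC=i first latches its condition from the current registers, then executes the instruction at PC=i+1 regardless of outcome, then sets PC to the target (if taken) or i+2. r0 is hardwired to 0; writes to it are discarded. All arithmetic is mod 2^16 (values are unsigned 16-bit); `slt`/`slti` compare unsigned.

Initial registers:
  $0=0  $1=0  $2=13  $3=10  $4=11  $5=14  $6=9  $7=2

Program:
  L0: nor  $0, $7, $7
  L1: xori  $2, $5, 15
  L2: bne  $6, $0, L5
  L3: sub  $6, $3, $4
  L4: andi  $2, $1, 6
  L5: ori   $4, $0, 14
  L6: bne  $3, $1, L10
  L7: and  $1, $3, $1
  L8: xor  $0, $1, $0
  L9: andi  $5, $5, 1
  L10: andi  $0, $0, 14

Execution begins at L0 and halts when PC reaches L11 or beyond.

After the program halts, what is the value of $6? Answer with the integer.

[0] nor  $0, $7, $7  →  {$0:0, $1:0, $2:13, $3:10, $4:11, $5:14, $6:9, $7:2}
[1] xori  $2, $5, 15  →  {$0:0, $1:0, $2:1, $3:10, $4:11, $5:14, $6:9, $7:2}
[2] bne  $6, $0, L5  →  {$0:0, $1:0, $2:1, $3:10, $4:11, $5:14, $6:9, $7:2}  ⟨branch taken⟩
[3] sub  $6, $3, $4  →  {$0:0, $1:0, $2:1, $3:10, $4:11, $5:14, $6:65535, $7:2}
[5] ori   $4, $0, 14  →  {$0:0, $1:0, $2:1, $3:10, $4:14, $5:14, $6:65535, $7:2}
[6] bne  $3, $1, L10  →  {$0:0, $1:0, $2:1, $3:10, $4:14, $5:14, $6:65535, $7:2}  ⟨branch taken⟩
[7] and  $1, $3, $1  →  {$0:0, $1:0, $2:1, $3:10, $4:14, $5:14, $6:65535, $7:2}
[10] andi  $0, $0, 14  →  {$0:0, $1:0, $2:1, $3:10, $4:14, $5:14, $6:65535, $7:2}

65535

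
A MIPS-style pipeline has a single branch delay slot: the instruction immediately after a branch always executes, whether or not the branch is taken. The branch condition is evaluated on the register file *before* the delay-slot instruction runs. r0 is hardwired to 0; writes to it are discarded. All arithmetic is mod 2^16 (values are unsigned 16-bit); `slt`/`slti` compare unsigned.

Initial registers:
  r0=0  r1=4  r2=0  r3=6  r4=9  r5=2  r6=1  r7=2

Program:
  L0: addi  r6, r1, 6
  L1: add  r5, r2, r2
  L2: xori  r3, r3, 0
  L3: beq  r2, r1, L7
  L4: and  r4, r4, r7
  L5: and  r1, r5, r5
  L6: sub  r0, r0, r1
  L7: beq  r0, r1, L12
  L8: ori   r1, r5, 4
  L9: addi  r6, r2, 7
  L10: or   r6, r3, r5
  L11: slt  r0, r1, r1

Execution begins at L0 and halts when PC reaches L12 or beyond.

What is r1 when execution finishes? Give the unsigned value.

[0] addi  r6, r1, 6  →  {r0:0, r1:4, r2:0, r3:6, r4:9, r5:2, r6:10, r7:2}
[1] add  r5, r2, r2  →  {r0:0, r1:4, r2:0, r3:6, r4:9, r5:0, r6:10, r7:2}
[2] xori  r3, r3, 0  →  {r0:0, r1:4, r2:0, r3:6, r4:9, r5:0, r6:10, r7:2}
[3] beq  r2, r1, L7  →  {r0:0, r1:4, r2:0, r3:6, r4:9, r5:0, r6:10, r7:2}  ⟨branch fallthrough⟩
[4] and  r4, r4, r7  →  {r0:0, r1:4, r2:0, r3:6, r4:0, r5:0, r6:10, r7:2}
[5] and  r1, r5, r5  →  {r0:0, r1:0, r2:0, r3:6, r4:0, r5:0, r6:10, r7:2}
[6] sub  r0, r0, r1  →  {r0:0, r1:0, r2:0, r3:6, r4:0, r5:0, r6:10, r7:2}
[7] beq  r0, r1, L12  →  {r0:0, r1:0, r2:0, r3:6, r4:0, r5:0, r6:10, r7:2}  ⟨branch taken⟩
[8] ori   r1, r5, 4  →  {r0:0, r1:4, r2:0, r3:6, r4:0, r5:0, r6:10, r7:2}

4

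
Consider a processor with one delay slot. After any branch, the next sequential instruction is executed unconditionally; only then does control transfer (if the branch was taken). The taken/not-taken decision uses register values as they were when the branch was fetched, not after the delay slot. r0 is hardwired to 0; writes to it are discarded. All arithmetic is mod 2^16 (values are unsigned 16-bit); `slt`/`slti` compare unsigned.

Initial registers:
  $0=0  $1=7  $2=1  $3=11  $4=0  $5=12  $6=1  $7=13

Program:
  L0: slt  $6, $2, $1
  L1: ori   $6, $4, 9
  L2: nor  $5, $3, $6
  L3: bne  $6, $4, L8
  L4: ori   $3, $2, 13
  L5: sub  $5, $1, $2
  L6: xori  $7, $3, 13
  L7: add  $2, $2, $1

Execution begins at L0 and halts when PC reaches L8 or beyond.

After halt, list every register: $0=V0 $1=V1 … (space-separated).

  step pc=0: slt  $6, $2, $1  regs=(0,7,1,11,0,12,1,13)
  step pc=1: ori   $6, $4, 9  regs=(0,7,1,11,0,12,9,13)
  step pc=2: nor  $5, $3, $6  regs=(0,7,1,11,0,65524,9,13)
  step pc=3: bne  $6, $4, L8  cond=T  regs=(0,7,1,11,0,65524,9,13)
  step pc=4: ori   $3, $2, 13  regs=(0,7,1,13,0,65524,9,13)

$0=0 $1=7 $2=1 $3=13 $4=0 $5=65524 $6=9 $7=13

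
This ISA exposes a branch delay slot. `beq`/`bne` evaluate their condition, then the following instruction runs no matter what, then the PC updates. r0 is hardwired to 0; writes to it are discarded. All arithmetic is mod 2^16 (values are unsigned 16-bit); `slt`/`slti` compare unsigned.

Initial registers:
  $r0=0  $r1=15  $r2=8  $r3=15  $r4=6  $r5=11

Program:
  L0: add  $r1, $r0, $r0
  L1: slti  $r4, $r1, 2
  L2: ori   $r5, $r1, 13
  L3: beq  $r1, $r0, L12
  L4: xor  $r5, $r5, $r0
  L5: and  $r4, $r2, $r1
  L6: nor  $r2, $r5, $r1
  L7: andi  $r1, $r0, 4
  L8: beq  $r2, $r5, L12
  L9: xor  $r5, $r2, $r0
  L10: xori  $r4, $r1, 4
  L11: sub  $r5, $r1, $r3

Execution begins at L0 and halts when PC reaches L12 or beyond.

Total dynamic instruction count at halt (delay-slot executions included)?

[0] add  $r1, $r0, $r0  →  {$r0:0, $r1:0, $r2:8, $r3:15, $r4:6, $r5:11}
[1] slti  $r4, $r1, 2  →  {$r0:0, $r1:0, $r2:8, $r3:15, $r4:1, $r5:11}
[2] ori   $r5, $r1, 13  →  {$r0:0, $r1:0, $r2:8, $r3:15, $r4:1, $r5:13}
[3] beq  $r1, $r0, L12  →  {$r0:0, $r1:0, $r2:8, $r3:15, $r4:1, $r5:13}  ⟨branch taken⟩
[4] xor  $r5, $r5, $r0  →  {$r0:0, $r1:0, $r2:8, $r3:15, $r4:1, $r5:13}

5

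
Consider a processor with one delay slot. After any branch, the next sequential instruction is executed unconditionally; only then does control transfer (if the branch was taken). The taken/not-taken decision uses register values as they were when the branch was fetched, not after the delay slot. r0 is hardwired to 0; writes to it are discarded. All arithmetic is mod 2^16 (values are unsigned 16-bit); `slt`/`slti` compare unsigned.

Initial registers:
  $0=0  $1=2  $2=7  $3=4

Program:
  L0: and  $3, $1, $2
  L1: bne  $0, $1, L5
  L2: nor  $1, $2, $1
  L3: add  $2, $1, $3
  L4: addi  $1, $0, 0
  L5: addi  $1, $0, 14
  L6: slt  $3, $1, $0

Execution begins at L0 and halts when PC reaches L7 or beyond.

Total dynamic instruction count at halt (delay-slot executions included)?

PC=0  and  $3, $1, $2        | $0=0 $1=2 $2=7 $3=2
PC=1  bne  $0, $1, L5        | $0=0 $1=2 $2=7 $3=2  [TAKEN]
PC=2  nor  $1, $2, $1        | $0=0 $1=65528 $2=7 $3=2
PC=5  addi  $1, $0, 14       | $0=0 $1=14 $2=7 $3=2
PC=6  slt  $3, $1, $0        | $0=0 $1=14 $2=7 $3=0

5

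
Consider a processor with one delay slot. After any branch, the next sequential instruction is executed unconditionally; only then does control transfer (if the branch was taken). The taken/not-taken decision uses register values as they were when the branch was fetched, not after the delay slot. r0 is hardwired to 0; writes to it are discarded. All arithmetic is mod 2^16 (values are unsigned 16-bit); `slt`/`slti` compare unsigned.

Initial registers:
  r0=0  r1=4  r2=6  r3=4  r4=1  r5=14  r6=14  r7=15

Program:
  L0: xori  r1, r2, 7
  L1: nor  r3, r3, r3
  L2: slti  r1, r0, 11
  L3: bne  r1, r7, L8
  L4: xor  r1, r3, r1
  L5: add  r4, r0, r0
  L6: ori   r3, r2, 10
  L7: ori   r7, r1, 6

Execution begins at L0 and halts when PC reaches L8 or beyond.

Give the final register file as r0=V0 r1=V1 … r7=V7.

r0=0 r1=65530 r2=6 r3=65531 r4=1 r5=14 r6=14 r7=15

PC=0  xori  r1, r2, 7        | r0=0 r1=1 r2=6 r3=4 r4=1 r5=14 r6=14 r7=15
PC=1  nor  r3, r3, r3        | r0=0 r1=1 r2=6 r3=65531 r4=1 r5=14 r6=14 r7=15
PC=2  slti  r1, r0, 11       | r0=0 r1=1 r2=6 r3=65531 r4=1 r5=14 r6=14 r7=15
PC=3  bne  r1, r7, L8        | r0=0 r1=1 r2=6 r3=65531 r4=1 r5=14 r6=14 r7=15  [TAKEN]
PC=4  xor  r1, r3, r1        | r0=0 r1=65530 r2=6 r3=65531 r4=1 r5=14 r6=14 r7=15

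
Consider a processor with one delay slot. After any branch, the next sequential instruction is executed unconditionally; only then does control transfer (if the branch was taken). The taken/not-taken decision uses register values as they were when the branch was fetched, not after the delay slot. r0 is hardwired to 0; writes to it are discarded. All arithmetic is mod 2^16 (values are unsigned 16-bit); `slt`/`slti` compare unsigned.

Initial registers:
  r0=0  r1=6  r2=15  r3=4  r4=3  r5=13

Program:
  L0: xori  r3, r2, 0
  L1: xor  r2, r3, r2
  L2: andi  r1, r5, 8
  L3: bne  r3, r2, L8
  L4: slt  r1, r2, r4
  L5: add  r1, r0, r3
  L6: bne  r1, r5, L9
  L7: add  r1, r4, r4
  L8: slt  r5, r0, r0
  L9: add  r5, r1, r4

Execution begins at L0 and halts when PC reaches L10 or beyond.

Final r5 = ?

[0] xori  r3, r2, 0  →  {r0:0, r1:6, r2:15, r3:15, r4:3, r5:13}
[1] xor  r2, r3, r2  →  {r0:0, r1:6, r2:0, r3:15, r4:3, r5:13}
[2] andi  r1, r5, 8  →  {r0:0, r1:8, r2:0, r3:15, r4:3, r5:13}
[3] bne  r3, r2, L8  →  {r0:0, r1:8, r2:0, r3:15, r4:3, r5:13}  ⟨branch taken⟩
[4] slt  r1, r2, r4  →  {r0:0, r1:1, r2:0, r3:15, r4:3, r5:13}
[8] slt  r5, r0, r0  →  {r0:0, r1:1, r2:0, r3:15, r4:3, r5:0}
[9] add  r5, r1, r4  →  {r0:0, r1:1, r2:0, r3:15, r4:3, r5:4}

4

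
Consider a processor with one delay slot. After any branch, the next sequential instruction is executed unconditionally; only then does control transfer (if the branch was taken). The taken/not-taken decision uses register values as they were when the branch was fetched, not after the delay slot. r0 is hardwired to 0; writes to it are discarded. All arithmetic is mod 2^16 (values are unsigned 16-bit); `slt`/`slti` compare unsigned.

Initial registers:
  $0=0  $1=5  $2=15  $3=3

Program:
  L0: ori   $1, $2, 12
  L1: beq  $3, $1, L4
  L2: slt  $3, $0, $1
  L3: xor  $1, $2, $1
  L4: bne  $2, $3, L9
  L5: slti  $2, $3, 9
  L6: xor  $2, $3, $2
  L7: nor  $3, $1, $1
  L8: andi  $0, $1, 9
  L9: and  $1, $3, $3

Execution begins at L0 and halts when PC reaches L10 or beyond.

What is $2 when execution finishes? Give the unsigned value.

1

PC=0  ori   $1, $2, 12       | $0=0 $1=15 $2=15 $3=3
PC=1  beq  $3, $1, L4        | $0=0 $1=15 $2=15 $3=3  [not taken]
PC=2  slt  $3, $0, $1        | $0=0 $1=15 $2=15 $3=1
PC=3  xor  $1, $2, $1        | $0=0 $1=0 $2=15 $3=1
PC=4  bne  $2, $3, L9        | $0=0 $1=0 $2=15 $3=1  [TAKEN]
PC=5  slti  $2, $3, 9        | $0=0 $1=0 $2=1 $3=1
PC=9  and  $1, $3, $3        | $0=0 $1=1 $2=1 $3=1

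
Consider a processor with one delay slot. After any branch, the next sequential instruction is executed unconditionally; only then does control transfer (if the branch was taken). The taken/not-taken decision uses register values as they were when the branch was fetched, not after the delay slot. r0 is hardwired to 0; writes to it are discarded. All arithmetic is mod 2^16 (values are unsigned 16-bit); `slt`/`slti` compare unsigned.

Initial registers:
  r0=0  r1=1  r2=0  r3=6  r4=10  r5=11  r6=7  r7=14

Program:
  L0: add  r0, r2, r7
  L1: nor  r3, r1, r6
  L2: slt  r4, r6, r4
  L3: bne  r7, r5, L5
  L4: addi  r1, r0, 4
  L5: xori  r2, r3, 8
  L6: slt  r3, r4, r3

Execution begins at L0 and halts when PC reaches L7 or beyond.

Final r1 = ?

4

  step pc=0: add  r0, r2, r7  regs=(0,1,0,6,10,11,7,14)
  step pc=1: nor  r3, r1, r6  regs=(0,1,0,65528,10,11,7,14)
  step pc=2: slt  r4, r6, r4  regs=(0,1,0,65528,1,11,7,14)
  step pc=3: bne  r7, r5, L5  cond=T  regs=(0,1,0,65528,1,11,7,14)
  step pc=4: addi  r1, r0, 4  regs=(0,4,0,65528,1,11,7,14)
  step pc=5: xori  r2, r3, 8  regs=(0,4,65520,65528,1,11,7,14)
  step pc=6: slt  r3, r4, r3  regs=(0,4,65520,1,1,11,7,14)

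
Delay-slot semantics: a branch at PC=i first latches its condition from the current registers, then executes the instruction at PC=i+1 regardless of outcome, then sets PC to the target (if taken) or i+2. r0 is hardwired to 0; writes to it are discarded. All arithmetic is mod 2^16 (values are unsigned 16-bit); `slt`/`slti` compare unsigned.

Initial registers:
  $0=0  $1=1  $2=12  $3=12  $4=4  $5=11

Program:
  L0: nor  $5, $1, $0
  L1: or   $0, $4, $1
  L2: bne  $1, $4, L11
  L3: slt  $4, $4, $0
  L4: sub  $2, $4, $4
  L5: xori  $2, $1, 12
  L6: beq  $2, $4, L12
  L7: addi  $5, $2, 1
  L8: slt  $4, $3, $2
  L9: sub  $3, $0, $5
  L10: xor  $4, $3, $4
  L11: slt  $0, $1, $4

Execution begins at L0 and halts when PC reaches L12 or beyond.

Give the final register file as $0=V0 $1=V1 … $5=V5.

#0 nor  $5, $1, $0 ; 0/1/12/12/4/65534
#1 or   $0, $4, $1 ; 0/1/12/12/4/65534
#2 bne  $1, $4, L11 ; 0/1/12/12/4/65534 ; →target
#3 slt  $4, $4, $0 ; 0/1/12/12/0/65534
#11 slt  $0, $1, $4 ; 0/1/12/12/0/65534

$0=0 $1=1 $2=12 $3=12 $4=0 $5=65534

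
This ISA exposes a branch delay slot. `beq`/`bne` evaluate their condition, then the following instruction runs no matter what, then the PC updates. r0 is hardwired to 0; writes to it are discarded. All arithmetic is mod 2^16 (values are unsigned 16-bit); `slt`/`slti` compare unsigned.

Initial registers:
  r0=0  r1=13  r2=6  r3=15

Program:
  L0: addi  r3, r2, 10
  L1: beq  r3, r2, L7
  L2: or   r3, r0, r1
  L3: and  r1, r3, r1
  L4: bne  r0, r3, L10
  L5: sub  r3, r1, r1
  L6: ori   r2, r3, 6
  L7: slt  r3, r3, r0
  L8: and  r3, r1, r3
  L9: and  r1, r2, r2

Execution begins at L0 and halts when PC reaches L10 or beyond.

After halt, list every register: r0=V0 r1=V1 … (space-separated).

r0=0 r1=13 r2=6 r3=0

PC=0  addi  r3, r2, 10       | r0=0 r1=13 r2=6 r3=16
PC=1  beq  r3, r2, L7        | r0=0 r1=13 r2=6 r3=16  [not taken]
PC=2  or   r3, r0, r1        | r0=0 r1=13 r2=6 r3=13
PC=3  and  r1, r3, r1        | r0=0 r1=13 r2=6 r3=13
PC=4  bne  r0, r3, L10       | r0=0 r1=13 r2=6 r3=13  [TAKEN]
PC=5  sub  r3, r1, r1        | r0=0 r1=13 r2=6 r3=0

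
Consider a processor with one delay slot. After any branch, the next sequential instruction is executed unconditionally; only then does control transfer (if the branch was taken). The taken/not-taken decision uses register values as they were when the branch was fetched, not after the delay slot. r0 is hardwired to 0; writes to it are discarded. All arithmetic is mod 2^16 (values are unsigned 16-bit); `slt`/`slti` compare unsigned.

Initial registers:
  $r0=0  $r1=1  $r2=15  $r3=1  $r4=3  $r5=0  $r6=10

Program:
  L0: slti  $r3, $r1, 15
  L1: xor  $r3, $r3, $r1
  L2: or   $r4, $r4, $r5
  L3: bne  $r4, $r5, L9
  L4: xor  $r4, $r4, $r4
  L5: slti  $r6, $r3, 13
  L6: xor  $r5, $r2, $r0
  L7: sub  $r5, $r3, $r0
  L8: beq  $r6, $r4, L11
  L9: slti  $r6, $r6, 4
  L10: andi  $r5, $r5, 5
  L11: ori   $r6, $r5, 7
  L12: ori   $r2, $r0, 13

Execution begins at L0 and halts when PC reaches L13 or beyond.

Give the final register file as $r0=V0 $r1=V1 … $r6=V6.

$r0=0 $r1=1 $r2=13 $r3=0 $r4=0 $r5=0 $r6=7

PC=0  slti  $r3, $r1, 15     | $r0=0 $r1=1 $r2=15 $r3=1 $r4=3 $r5=0 $r6=10
PC=1  xor  $r3, $r3, $r1     | $r0=0 $r1=1 $r2=15 $r3=0 $r4=3 $r5=0 $r6=10
PC=2  or   $r4, $r4, $r5     | $r0=0 $r1=1 $r2=15 $r3=0 $r4=3 $r5=0 $r6=10
PC=3  bne  $r4, $r5, L9      | $r0=0 $r1=1 $r2=15 $r3=0 $r4=3 $r5=0 $r6=10  [TAKEN]
PC=4  xor  $r4, $r4, $r4     | $r0=0 $r1=1 $r2=15 $r3=0 $r4=0 $r5=0 $r6=10
PC=9  slti  $r6, $r6, 4      | $r0=0 $r1=1 $r2=15 $r3=0 $r4=0 $r5=0 $r6=0
PC=10 andi  $r5, $r5, 5      | $r0=0 $r1=1 $r2=15 $r3=0 $r4=0 $r5=0 $r6=0
PC=11 ori   $r6, $r5, 7      | $r0=0 $r1=1 $r2=15 $r3=0 $r4=0 $r5=0 $r6=7
PC=12 ori   $r2, $r0, 13     | $r0=0 $r1=1 $r2=13 $r3=0 $r4=0 $r5=0 $r6=7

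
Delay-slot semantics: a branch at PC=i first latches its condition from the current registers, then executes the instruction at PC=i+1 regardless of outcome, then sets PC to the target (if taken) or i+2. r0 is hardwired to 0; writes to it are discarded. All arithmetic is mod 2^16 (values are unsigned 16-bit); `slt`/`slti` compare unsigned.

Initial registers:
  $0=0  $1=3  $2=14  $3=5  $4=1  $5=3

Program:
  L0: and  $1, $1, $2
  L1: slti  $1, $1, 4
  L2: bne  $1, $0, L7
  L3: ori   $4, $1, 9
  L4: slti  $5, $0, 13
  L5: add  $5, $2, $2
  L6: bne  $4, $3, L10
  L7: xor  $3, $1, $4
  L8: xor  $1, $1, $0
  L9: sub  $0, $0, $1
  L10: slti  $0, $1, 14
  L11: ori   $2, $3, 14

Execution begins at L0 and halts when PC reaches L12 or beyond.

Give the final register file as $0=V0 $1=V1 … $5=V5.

$0=0 $1=1 $2=14 $3=8 $4=9 $5=3

PC=0  and  $1, $1, $2        | $0=0 $1=2 $2=14 $3=5 $4=1 $5=3
PC=1  slti  $1, $1, 4        | $0=0 $1=1 $2=14 $3=5 $4=1 $5=3
PC=2  bne  $1, $0, L7        | $0=0 $1=1 $2=14 $3=5 $4=1 $5=3  [TAKEN]
PC=3  ori   $4, $1, 9        | $0=0 $1=1 $2=14 $3=5 $4=9 $5=3
PC=7  xor  $3, $1, $4        | $0=0 $1=1 $2=14 $3=8 $4=9 $5=3
PC=8  xor  $1, $1, $0        | $0=0 $1=1 $2=14 $3=8 $4=9 $5=3
PC=9  sub  $0, $0, $1        | $0=0 $1=1 $2=14 $3=8 $4=9 $5=3
PC=10 slti  $0, $1, 14       | $0=0 $1=1 $2=14 $3=8 $4=9 $5=3
PC=11 ori   $2, $3, 14       | $0=0 $1=1 $2=14 $3=8 $4=9 $5=3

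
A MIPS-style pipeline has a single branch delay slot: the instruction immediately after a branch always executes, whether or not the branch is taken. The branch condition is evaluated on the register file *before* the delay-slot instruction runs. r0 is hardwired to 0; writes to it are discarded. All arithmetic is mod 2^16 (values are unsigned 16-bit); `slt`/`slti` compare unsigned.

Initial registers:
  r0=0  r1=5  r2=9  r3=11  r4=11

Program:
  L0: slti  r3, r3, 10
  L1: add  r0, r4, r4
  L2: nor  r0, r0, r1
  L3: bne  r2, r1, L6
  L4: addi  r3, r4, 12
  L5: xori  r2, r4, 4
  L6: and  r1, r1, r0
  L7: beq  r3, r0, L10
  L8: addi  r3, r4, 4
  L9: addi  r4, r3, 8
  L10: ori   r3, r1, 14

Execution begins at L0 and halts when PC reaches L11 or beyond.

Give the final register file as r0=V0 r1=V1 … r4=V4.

  step pc=0: slti  r3, r3, 10  regs=(0,5,9,0,11)
  step pc=1: add  r0, r4, r4  regs=(0,5,9,0,11)
  step pc=2: nor  r0, r0, r1  regs=(0,5,9,0,11)
  step pc=3: bne  r2, r1, L6  cond=T  regs=(0,5,9,0,11)
  step pc=4: addi  r3, r4, 12  regs=(0,5,9,23,11)
  step pc=6: and  r1, r1, r0  regs=(0,0,9,23,11)
  step pc=7: beq  r3, r0, L10  cond=F  regs=(0,0,9,23,11)
  step pc=8: addi  r3, r4, 4  regs=(0,0,9,15,11)
  step pc=9: addi  r4, r3, 8  regs=(0,0,9,15,23)
  step pc=10: ori   r3, r1, 14  regs=(0,0,9,14,23)

r0=0 r1=0 r2=9 r3=14 r4=23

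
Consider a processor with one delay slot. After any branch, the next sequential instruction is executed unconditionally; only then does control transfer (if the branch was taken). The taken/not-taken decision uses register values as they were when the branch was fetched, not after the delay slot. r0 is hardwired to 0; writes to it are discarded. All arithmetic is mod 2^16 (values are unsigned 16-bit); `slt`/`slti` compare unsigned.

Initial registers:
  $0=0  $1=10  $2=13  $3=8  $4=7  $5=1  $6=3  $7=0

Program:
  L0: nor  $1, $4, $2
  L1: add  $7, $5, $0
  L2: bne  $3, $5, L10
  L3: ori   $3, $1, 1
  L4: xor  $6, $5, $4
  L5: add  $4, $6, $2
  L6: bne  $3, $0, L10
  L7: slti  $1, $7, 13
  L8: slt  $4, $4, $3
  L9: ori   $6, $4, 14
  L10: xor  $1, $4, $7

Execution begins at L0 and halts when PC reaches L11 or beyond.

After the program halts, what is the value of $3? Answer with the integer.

65521

[0] nor  $1, $4, $2  →  {$0:0, $1:65520, $2:13, $3:8, $4:7, $5:1, $6:3, $7:0}
[1] add  $7, $5, $0  →  {$0:0, $1:65520, $2:13, $3:8, $4:7, $5:1, $6:3, $7:1}
[2] bne  $3, $5, L10  →  {$0:0, $1:65520, $2:13, $3:8, $4:7, $5:1, $6:3, $7:1}  ⟨branch taken⟩
[3] ori   $3, $1, 1  →  {$0:0, $1:65520, $2:13, $3:65521, $4:7, $5:1, $6:3, $7:1}
[10] xor  $1, $4, $7  →  {$0:0, $1:6, $2:13, $3:65521, $4:7, $5:1, $6:3, $7:1}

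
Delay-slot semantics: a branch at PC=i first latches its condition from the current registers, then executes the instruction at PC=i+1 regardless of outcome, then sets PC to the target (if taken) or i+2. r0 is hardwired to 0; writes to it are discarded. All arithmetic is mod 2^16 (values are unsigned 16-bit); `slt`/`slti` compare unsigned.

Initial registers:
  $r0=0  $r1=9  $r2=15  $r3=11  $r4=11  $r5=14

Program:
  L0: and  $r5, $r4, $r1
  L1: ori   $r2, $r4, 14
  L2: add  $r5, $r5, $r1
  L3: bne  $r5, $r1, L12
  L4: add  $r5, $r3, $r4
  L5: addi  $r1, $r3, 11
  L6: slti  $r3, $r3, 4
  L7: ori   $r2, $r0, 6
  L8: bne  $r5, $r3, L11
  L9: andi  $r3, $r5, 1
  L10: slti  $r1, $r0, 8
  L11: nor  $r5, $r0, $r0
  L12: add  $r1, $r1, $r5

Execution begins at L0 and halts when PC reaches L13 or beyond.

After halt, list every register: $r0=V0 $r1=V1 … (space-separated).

#0 and  $r5, $r4, $r1 ; 0/9/15/11/11/9
#1 ori   $r2, $r4, 14 ; 0/9/15/11/11/9
#2 add  $r5, $r5, $r1 ; 0/9/15/11/11/18
#3 bne  $r5, $r1, L12 ; 0/9/15/11/11/18 ; →target
#4 add  $r5, $r3, $r4 ; 0/9/15/11/11/22
#12 add  $r1, $r1, $r5 ; 0/31/15/11/11/22

$r0=0 $r1=31 $r2=15 $r3=11 $r4=11 $r5=22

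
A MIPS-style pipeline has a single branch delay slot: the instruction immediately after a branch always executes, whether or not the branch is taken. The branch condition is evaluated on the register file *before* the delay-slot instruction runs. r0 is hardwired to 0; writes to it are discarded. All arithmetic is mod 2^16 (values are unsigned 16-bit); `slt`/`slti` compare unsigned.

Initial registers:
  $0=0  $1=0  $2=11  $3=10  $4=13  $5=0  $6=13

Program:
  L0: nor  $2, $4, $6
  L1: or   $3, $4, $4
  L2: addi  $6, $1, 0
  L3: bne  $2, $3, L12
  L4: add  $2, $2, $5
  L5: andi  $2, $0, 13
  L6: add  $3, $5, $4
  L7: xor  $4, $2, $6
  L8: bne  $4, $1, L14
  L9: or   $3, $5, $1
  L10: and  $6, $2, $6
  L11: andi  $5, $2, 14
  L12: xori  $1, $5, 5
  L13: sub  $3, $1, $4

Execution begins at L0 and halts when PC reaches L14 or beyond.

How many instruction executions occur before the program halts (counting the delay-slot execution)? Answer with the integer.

  step pc=0: nor  $2, $4, $6  regs=(0,0,65522,10,13,0,13)
  step pc=1: or   $3, $4, $4  regs=(0,0,65522,13,13,0,13)
  step pc=2: addi  $6, $1, 0  regs=(0,0,65522,13,13,0,0)
  step pc=3: bne  $2, $3, L12  cond=T  regs=(0,0,65522,13,13,0,0)
  step pc=4: add  $2, $2, $5  regs=(0,0,65522,13,13,0,0)
  step pc=12: xori  $1, $5, 5  regs=(0,5,65522,13,13,0,0)
  step pc=13: sub  $3, $1, $4  regs=(0,5,65522,65528,13,0,0)

7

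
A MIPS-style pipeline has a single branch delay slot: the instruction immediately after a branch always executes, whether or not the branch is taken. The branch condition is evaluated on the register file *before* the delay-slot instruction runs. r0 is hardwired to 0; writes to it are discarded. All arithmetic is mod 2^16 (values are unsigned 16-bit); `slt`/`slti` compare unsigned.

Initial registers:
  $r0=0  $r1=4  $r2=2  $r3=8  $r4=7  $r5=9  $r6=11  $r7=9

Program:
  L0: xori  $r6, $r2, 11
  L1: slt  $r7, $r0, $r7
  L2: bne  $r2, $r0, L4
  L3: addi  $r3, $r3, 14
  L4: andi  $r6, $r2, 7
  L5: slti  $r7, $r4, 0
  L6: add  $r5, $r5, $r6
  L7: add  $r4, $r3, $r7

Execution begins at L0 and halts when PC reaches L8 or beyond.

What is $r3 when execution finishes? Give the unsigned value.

22

[0] xori  $r6, $r2, 11  →  {$r0:0, $r1:4, $r2:2, $r3:8, $r4:7, $r5:9, $r6:9, $r7:9}
[1] slt  $r7, $r0, $r7  →  {$r0:0, $r1:4, $r2:2, $r3:8, $r4:7, $r5:9, $r6:9, $r7:1}
[2] bne  $r2, $r0, L4  →  {$r0:0, $r1:4, $r2:2, $r3:8, $r4:7, $r5:9, $r6:9, $r7:1}  ⟨branch taken⟩
[3] addi  $r3, $r3, 14  →  {$r0:0, $r1:4, $r2:2, $r3:22, $r4:7, $r5:9, $r6:9, $r7:1}
[4] andi  $r6, $r2, 7  →  {$r0:0, $r1:4, $r2:2, $r3:22, $r4:7, $r5:9, $r6:2, $r7:1}
[5] slti  $r7, $r4, 0  →  {$r0:0, $r1:4, $r2:2, $r3:22, $r4:7, $r5:9, $r6:2, $r7:0}
[6] add  $r5, $r5, $r6  →  {$r0:0, $r1:4, $r2:2, $r3:22, $r4:7, $r5:11, $r6:2, $r7:0}
[7] add  $r4, $r3, $r7  →  {$r0:0, $r1:4, $r2:2, $r3:22, $r4:22, $r5:11, $r6:2, $r7:0}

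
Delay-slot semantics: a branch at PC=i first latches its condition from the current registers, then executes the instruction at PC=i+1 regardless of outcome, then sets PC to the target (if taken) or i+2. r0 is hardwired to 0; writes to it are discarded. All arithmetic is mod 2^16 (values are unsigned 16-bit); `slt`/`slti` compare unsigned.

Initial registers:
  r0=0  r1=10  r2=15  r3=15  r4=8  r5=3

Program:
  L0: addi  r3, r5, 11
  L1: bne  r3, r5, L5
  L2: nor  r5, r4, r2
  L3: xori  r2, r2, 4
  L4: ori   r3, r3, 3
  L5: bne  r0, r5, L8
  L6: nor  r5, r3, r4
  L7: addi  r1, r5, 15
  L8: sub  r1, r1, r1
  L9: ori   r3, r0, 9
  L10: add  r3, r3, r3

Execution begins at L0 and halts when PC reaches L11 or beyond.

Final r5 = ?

65521

  step pc=0: addi  r3, r5, 11  regs=(0,10,15,14,8,3)
  step pc=1: bne  r3, r5, L5  cond=T  regs=(0,10,15,14,8,3)
  step pc=2: nor  r5, r4, r2  regs=(0,10,15,14,8,65520)
  step pc=5: bne  r0, r5, L8  cond=T  regs=(0,10,15,14,8,65520)
  step pc=6: nor  r5, r3, r4  regs=(0,10,15,14,8,65521)
  step pc=8: sub  r1, r1, r1  regs=(0,0,15,14,8,65521)
  step pc=9: ori   r3, r0, 9  regs=(0,0,15,9,8,65521)
  step pc=10: add  r3, r3, r3  regs=(0,0,15,18,8,65521)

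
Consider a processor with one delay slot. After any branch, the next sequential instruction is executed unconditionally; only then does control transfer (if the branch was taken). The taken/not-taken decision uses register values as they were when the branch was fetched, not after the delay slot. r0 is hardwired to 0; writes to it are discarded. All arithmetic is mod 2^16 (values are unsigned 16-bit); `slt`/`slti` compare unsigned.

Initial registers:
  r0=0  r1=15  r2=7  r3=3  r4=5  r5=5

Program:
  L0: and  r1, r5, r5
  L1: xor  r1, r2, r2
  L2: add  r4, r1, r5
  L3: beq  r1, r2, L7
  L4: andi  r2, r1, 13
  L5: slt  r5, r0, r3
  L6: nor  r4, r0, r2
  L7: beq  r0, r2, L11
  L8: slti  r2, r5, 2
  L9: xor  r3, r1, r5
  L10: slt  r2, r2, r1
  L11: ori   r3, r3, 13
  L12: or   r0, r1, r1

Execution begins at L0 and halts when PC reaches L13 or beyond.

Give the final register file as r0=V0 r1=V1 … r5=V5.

PC=0  and  r1, r5, r5        | r0=0 r1=5 r2=7 r3=3 r4=5 r5=5
PC=1  xor  r1, r2, r2        | r0=0 r1=0 r2=7 r3=3 r4=5 r5=5
PC=2  add  r4, r1, r5        | r0=0 r1=0 r2=7 r3=3 r4=5 r5=5
PC=3  beq  r1, r2, L7        | r0=0 r1=0 r2=7 r3=3 r4=5 r5=5  [not taken]
PC=4  andi  r2, r1, 13       | r0=0 r1=0 r2=0 r3=3 r4=5 r5=5
PC=5  slt  r5, r0, r3        | r0=0 r1=0 r2=0 r3=3 r4=5 r5=1
PC=6  nor  r4, r0, r2        | r0=0 r1=0 r2=0 r3=3 r4=65535 r5=1
PC=7  beq  r0, r2, L11       | r0=0 r1=0 r2=0 r3=3 r4=65535 r5=1  [TAKEN]
PC=8  slti  r2, r5, 2        | r0=0 r1=0 r2=1 r3=3 r4=65535 r5=1
PC=11 ori   r3, r3, 13       | r0=0 r1=0 r2=1 r3=15 r4=65535 r5=1
PC=12 or   r0, r1, r1        | r0=0 r1=0 r2=1 r3=15 r4=65535 r5=1

r0=0 r1=0 r2=1 r3=15 r4=65535 r5=1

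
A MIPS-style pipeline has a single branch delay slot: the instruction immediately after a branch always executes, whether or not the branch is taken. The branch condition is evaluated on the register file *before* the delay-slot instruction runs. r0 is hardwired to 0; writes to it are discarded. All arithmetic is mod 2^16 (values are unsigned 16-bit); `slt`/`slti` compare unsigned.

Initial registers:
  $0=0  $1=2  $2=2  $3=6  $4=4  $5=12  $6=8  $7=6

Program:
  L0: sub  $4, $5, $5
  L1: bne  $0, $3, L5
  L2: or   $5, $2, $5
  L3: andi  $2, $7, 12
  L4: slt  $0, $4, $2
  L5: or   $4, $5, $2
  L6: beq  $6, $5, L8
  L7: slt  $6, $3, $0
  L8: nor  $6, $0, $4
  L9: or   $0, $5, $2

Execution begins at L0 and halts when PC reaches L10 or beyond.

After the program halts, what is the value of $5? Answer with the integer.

14

#0 sub  $4, $5, $5 ; 0/2/2/6/0/12/8/6
#1 bne  $0, $3, L5 ; 0/2/2/6/0/12/8/6 ; →target
#2 or   $5, $2, $5 ; 0/2/2/6/0/14/8/6
#5 or   $4, $5, $2 ; 0/2/2/6/14/14/8/6
#6 beq  $6, $5, L8 ; 0/2/2/6/14/14/8/6 ; →fallthru
#7 slt  $6, $3, $0 ; 0/2/2/6/14/14/0/6
#8 nor  $6, $0, $4 ; 0/2/2/6/14/14/65521/6
#9 or   $0, $5, $2 ; 0/2/2/6/14/14/65521/6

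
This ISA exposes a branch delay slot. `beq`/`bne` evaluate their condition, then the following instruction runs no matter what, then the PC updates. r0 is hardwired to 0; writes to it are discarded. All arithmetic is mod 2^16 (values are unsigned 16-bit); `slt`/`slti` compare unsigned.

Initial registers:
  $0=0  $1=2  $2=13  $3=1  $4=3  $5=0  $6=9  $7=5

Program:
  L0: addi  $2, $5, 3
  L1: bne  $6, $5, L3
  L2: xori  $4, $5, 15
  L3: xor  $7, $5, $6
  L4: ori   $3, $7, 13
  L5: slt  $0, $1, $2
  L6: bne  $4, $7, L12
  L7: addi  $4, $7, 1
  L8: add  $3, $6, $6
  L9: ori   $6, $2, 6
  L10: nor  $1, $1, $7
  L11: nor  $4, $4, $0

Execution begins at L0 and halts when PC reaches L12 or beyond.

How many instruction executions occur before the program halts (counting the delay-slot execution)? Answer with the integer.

#0 addi  $2, $5, 3 ; 0/2/3/1/3/0/9/5
#1 bne  $6, $5, L3 ; 0/2/3/1/3/0/9/5 ; →target
#2 xori  $4, $5, 15 ; 0/2/3/1/15/0/9/5
#3 xor  $7, $5, $6 ; 0/2/3/1/15/0/9/9
#4 ori   $3, $7, 13 ; 0/2/3/13/15/0/9/9
#5 slt  $0, $1, $2 ; 0/2/3/13/15/0/9/9
#6 bne  $4, $7, L12 ; 0/2/3/13/15/0/9/9 ; →target
#7 addi  $4, $7, 1 ; 0/2/3/13/10/0/9/9

8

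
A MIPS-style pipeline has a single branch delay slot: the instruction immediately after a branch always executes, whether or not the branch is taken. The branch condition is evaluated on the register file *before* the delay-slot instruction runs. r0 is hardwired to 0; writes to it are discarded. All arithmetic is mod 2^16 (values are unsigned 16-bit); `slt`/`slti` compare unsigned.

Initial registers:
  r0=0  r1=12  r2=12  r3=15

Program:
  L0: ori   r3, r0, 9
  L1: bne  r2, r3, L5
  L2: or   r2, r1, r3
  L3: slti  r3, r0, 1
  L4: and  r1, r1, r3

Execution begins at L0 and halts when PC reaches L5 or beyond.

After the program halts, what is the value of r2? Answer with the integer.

  step pc=0: ori   r3, r0, 9  regs=(0,12,12,9)
  step pc=1: bne  r2, r3, L5  cond=T  regs=(0,12,12,9)
  step pc=2: or   r2, r1, r3  regs=(0,12,13,9)

13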